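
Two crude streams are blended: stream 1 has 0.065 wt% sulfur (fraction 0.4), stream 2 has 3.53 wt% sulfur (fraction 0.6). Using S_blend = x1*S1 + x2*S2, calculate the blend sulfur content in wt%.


Linear sulfur blending: S_blend = x1*S1 + x2*S2
Contribution 1: 0.4 * 0.065 = 0.026 wt%
Contribution 2: 0.6 * 3.53 = 2.118 wt%
S_blend = 0.026 + 2.118 = 2.144

2.144 wt%


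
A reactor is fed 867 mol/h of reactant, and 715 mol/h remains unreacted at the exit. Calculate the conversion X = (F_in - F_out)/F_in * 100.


X = (F_in - F_out) / F_in * 100
Moles reacted = 867 - 715 = 152
X = 152 / 867 * 100
= 0.1753 * 100
= 17.53 %

17.53 %


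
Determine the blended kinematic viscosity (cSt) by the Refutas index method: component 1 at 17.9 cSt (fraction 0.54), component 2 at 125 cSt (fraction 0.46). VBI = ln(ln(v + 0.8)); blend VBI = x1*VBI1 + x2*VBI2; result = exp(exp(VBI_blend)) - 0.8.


Refutas method: VBN_i = 14.534*ln(ln(visc_i + 0.8)) + 10.975, blended linearly by mass fraction; since VBN is linear in VBI_i = ln(ln(visc_i + 0.8)) and the fractions sum to 1, blend VBI directly: visc = exp(exp(VBI_blend)) - 0.8
VBI_1 = ln(ln(17.9 + 0.8)) = 1.0745
VBI_2 = ln(ln(125 + 0.8)) = 1.57582
VBI_blend = 0.54 * 1.0745 + 0.46 * 1.57582 = 1.30511
visc_blend = exp(exp(1.30511)) - 0.8 = 39.17

39.17 cSt


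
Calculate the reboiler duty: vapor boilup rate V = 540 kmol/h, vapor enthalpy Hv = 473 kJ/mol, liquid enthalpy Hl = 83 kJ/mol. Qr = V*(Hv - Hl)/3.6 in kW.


Qr = 540 * (473 - 83) / 3.6 = 540 * 390 / 3.6 = 58500

58500 kW


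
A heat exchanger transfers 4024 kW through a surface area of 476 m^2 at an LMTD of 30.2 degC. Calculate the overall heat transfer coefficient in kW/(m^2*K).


From Q = U*A*LMTD, U = Q / (A * LMTD)
U = 4024 / (476 * 30.2) = 4024 / 14375.2 = 0.2799

0.2799 kW/(m^2*K)


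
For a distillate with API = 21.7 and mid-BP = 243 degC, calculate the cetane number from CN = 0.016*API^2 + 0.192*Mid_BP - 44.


CN = 0.016 * 21.7^2 + 0.192 * 243 - 44
CN = 7.53424 + 46.656 - 44 = 10.19024

10.19024


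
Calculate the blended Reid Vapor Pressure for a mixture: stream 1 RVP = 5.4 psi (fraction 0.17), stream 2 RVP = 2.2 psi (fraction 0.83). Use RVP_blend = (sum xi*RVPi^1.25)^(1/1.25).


Chevron index: RVP_blend = (sum xi*RVPi^1.25)^(1/1.25)
RVP^1.25 terms: 0.17 * 5.4^1.25 + 0.83 * 2.2^1.25 = 3.62325
RVP_blend = 3.62325^(1/1.25) = 2.801

2.801 psi


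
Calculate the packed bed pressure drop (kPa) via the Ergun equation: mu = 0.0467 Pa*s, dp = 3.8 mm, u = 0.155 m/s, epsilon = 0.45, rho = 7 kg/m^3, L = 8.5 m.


dp = 3.8 mm = 0.0038 m
Viscous term = 150*0.0467*0.155*(1-0.45)^2 / (0.0038^2*0.45^3) = 249609
Inertial term = 1.75*7*0.155^2*(1-0.45) / (0.0038*0.45^3) = 467.456
dP/L = 249609 + 467.456 = 250076 Pa/m
dP = 250076 * 8.5 / 1000 = 2126 kPa

2126 kPa


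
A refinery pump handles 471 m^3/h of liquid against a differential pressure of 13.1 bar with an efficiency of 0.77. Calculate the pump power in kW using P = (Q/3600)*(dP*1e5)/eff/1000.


Q = 471 / 3600 = 0.130833 m^3/s
P = 0.130833 * (13.1 * 1e5) / 0.77 / 1000 = 222.6

222.6 kW


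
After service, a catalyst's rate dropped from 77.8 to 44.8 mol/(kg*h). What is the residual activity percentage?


Activity (%) = (rate_used / rate_fresh) * 100
rate_used = 44.8, rate_fresh = 77.8
= (44.8 / 77.8) * 100
= 0.5758 * 100 = 57.58

57.58 %


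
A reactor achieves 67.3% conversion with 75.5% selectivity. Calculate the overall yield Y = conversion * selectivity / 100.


Overall yield = conversion (%) * selectivity (%) / 100
Conversion = 67.3%, Selectivity = 75.5%
Y = 67.3 * 75.5 / 100
= 50.8115 %

50.8115 %


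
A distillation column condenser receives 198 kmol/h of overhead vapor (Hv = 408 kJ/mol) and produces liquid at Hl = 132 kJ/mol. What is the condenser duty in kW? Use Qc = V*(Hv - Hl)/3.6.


Qc = 198 * (408 - 132) / 3.6 = 198 * 276 / 3.6 = 15180

15180 kW


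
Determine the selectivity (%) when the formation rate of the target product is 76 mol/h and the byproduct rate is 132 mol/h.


Selectivity = desired / (desired + undesired) * 100
Total products = 76 + 132 = 208 mol/h
S = 76 / 208 * 100
= 0.3654 * 100
= 36.54 %

36.54 %


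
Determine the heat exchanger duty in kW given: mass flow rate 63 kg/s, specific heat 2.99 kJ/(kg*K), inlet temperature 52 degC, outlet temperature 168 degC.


Q = m_dot * cp * delta_T
delta_T = 168 - 52 = 116 K
Q = 63 * 2.99 * 116
= 188.37 * 116
= 21850.92 kW

21850.92 kW


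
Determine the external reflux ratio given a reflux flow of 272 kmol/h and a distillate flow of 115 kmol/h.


Reflux ratio definition: R = L / D (liquid returned / distillate withdrawn)
L = 272 kmol/h, D = 115 kmol/h
R = 272 / 115 = 2.365

2.365


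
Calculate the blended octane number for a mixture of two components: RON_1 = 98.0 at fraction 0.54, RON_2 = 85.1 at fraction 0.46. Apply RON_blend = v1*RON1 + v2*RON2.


Linear blending: RON_blend = sum(vi * RONi)
Contribution 1: 0.54 * 98.0 = 52.92
Contribution 2: 0.46 * 85.1 = 39.146
RON_blend = 52.92 + 39.146 = 92.066

92.066


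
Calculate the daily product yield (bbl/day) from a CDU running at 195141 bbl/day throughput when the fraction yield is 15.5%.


Crude throughput = 195141 bbl/day
Fraction yield = 15.5%
yield = throughput * fraction / 100
yield = 195141 * 15.5 / 100 = 30246.855

30246.855 bbl/day


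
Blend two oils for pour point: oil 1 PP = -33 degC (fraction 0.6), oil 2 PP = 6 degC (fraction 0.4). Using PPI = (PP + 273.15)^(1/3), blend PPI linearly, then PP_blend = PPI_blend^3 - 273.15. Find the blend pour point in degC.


PPI_1 = (-33 + 273.15)^(1/3) = 6.215759
PPI_2 = (6 + 273.15)^(1/3) = 6.535506
PPI_blend = 0.6 * 6.215759 + 0.4 * 6.535506 = 6.343658
PP_blend = 6.343658^3 - 273.15 = 255.2815 - 273.15 = -17.87

-17.87 degC


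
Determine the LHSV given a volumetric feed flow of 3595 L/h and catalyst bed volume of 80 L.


LHSV = volumetric feed rate / catalyst volume
= 3595 L/h / 80 L
= 44.94 h^-1

44.94 h^-1


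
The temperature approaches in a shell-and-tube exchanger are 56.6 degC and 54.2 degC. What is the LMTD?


LMTD = (dT1 - dT2) / ln(dT1/dT2)
= (56.6 - 54.2) / ln(56.6 / 54.2) = 2.4 / 0.0433281 = 55.39

55.39 degC


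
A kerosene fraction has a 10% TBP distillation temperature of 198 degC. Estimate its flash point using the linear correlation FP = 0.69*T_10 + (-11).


FP = 0.69 * 198 + (-11) = 125.62

125.62 degC


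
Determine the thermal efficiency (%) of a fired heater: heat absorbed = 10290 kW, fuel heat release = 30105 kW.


Furnace efficiency = Q_absorbed / Q_fuel * 100
= 10290 / 30105 * 100 = 34.18

34.18 %


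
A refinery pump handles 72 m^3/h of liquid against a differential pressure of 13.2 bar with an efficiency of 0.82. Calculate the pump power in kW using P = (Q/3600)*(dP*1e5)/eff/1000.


Q = 72 / 3600 = 0.02 m^3/s
P = 0.02 * (13.2 * 1e5) / 0.82 / 1000 = 32.20

32.20 kW


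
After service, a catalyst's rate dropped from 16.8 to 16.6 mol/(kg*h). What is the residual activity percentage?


Activity (%) = (rate_used / rate_fresh) * 100
rate_used = 16.6, rate_fresh = 16.8
= (16.6 / 16.8) * 100
= 0.9881 * 100 = 98.81

98.81 %


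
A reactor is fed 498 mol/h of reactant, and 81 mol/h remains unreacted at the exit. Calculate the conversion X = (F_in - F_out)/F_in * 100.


X = (F_in - F_out) / F_in * 100
Moles reacted = 498 - 81 = 417
X = 417 / 498 * 100
= 0.8373 * 100
= 83.73 %

83.73 %


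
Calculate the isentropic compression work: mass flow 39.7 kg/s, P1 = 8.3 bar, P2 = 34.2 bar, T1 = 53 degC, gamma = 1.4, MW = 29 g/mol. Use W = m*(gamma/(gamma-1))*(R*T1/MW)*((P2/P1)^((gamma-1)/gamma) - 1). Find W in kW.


Isentropic work: W = m*(gamma/(gamma-1))*(R*T1/MW)*((P2/P1)^((gamma-1)/gamma) - 1)
T1 = 53 + 273.15 = 326.15 K
Pressure ratio = 34.2 / 8.3 = 4.12048
Exponent = (1.4 - 1)/1.4 = 0.285714
(P2/P1)^exp - 1 = 4.12048^0.285714 - 1 = 0.498646
W = 39.7 * 1.4 / 0.4 * 8.314 * 326.15 / 29 * 0.498646 = 6479

6479 kW


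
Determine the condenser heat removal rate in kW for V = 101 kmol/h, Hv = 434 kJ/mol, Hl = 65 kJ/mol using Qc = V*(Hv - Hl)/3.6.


Qc = 101 * (434 - 65) / 3.6 = 101 * 369 / 3.6 = 10350

10350 kW


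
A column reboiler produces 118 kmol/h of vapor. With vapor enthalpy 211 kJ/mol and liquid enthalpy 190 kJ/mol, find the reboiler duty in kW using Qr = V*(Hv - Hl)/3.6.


Qr = 118 * (211 - 190) / 3.6 = 118 * 21 / 3.6 = 688.3

688.3 kW


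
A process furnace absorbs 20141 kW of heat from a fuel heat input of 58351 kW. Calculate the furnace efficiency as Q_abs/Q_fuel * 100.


Furnace efficiency = Q_absorbed / Q_fuel * 100
= 20141 / 58351 * 100 = 34.52

34.52 %


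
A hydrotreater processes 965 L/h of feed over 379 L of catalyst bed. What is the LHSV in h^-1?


LHSV = volumetric feed rate / catalyst volume
= 965 L/h / 379 L
= 2.546 h^-1

2.546 h^-1


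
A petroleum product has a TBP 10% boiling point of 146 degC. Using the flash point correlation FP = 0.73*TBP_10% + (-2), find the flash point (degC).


FP = 0.73 * 146 + (-2) = 104.58

104.58 degC


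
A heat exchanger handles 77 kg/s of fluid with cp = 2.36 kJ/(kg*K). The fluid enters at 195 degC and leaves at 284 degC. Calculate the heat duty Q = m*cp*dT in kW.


Q = m_dot * cp * delta_T
delta_T = 284 - 195 = 89 K
Q = 77 * 2.36 * 89
= 181.72 * 89
= 16173.08 kW

16173.08 kW


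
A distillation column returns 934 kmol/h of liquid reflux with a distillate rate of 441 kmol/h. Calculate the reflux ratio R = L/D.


Reflux ratio definition: R = L / D (liquid returned / distillate withdrawn)
L = 934 kmol/h, D = 441 kmol/h
R = 934 / 441 = 2.118

2.118


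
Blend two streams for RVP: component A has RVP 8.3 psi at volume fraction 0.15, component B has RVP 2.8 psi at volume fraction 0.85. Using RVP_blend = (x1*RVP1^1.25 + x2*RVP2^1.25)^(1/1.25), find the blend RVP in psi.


Chevron index: RVP_blend = (sum xi*RVPi^1.25)^(1/1.25)
RVP^1.25 terms: 0.15 * 8.3^1.25 + 0.85 * 2.8^1.25 = 5.19189
RVP_blend = 5.19189^(1/1.25) = 3.735

3.735 psi


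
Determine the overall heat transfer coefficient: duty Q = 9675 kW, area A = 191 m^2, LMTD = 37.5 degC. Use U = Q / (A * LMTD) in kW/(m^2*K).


From Q = U*A*LMTD, U = Q / (A * LMTD)
U = 9675 / (191 * 37.5) = 9675 / 7162.5 = 1.351

1.351 kW/(m^2*K)


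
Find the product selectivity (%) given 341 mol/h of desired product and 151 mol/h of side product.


Selectivity = desired / (desired + undesired) * 100
Total products = 341 + 151 = 492 mol/h
S = 341 / 492 * 100
= 0.6931 * 100
= 69.31 %

69.31 %


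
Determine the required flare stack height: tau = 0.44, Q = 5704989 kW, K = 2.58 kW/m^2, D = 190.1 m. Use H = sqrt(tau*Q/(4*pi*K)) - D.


tau*Q/(4*pi*K) = 0.44 * 5704989 / (4 * pi * 2.58) = 77424.4
sqrt(77424.4) = 278.252
H = 278.252 - 190.1 = 88.15

88.15 m


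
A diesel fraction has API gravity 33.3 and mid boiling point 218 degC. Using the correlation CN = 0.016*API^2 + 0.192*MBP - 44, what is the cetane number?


CN = 0.016 * 33.3^2 + 0.192 * 218 - 44
CN = 17.74224 + 41.856 - 44 = 15.59824

15.59824


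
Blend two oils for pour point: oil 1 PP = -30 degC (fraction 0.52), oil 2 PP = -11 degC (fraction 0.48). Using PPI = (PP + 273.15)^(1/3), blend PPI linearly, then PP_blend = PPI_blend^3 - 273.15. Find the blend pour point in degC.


PPI_1 = (-30 + 273.15)^(1/3) = 6.241535
PPI_2 = (-11 + 273.15)^(1/3) = 6.400049
PPI_blend = 0.52 * 6.241535 + 0.48 * 6.400049 = 6.317622
PP_blend = 6.317622^3 - 273.15 = 252.1511 - 273.15 = -21

-21 degC


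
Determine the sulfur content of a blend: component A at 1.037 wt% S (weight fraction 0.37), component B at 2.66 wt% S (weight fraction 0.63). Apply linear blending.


Linear sulfur blending: S_blend = x1*S1 + x2*S2
Contribution 1: 0.37 * 1.037 = 0.38369 wt%
Contribution 2: 0.63 * 2.66 = 1.6758 wt%
S_blend = 0.38369 + 1.6758 = 2.05949

2.05949 wt%


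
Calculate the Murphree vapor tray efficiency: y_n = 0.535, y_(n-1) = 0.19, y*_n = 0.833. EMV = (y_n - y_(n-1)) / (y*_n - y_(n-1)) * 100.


Murphree vapor efficiency: EMV = (y_n - y_(n-1)) / (y*_n - y_(n-1)) * 100
EMV = (0.535 - 0.19) / (0.833 - 0.19) * 100 = 0.345 / 0.643 * 100 = 53.65

53.65 %


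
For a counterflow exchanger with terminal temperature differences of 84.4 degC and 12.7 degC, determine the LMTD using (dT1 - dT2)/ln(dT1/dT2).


LMTD = (dT1 - dT2) / ln(dT1/dT2)
= (84.4 - 12.7) / ln(84.4 / 12.7) = 71.7 / 1.89397 = 37.86

37.86 degC


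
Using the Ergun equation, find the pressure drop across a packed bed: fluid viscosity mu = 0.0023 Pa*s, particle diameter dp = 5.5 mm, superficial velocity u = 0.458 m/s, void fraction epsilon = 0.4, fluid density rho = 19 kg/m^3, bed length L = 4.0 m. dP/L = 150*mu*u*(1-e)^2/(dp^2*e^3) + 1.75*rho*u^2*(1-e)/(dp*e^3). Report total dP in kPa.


dp = 5.5 mm = 0.0055 m
Viscous term = 150*0.0023*0.458*(1-0.4)^2 / (0.0055^2*0.4^3) = 29382
Inertial term = 1.75*19*0.458^2*(1-0.4) / (0.0055*0.4^3) = 11888.6
dP/L = 29382 + 11888.6 = 41270.6 Pa/m
dP = 41270.6 * 4.0 / 1000 = 165.1 kPa

165.1 kPa


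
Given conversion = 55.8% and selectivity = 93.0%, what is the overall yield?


Overall yield = conversion (%) * selectivity (%) / 100
Conversion = 55.8%, Selectivity = 93.0%
Y = 55.8 * 93.0 / 100
= 51.894 %

51.894 %


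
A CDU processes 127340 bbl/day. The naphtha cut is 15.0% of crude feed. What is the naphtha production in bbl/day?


Crude throughput = 127340 bbl/day
Fraction yield = 15.0%
yield = throughput * fraction / 100
yield = 127340 * 15.0 / 100 = 19101

19101 bbl/day


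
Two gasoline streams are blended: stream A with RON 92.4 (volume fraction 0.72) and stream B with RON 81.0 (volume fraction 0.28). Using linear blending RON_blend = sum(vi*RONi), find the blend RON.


Linear blending: RON_blend = sum(vi * RONi)
Contribution 1: 0.72 * 92.4 = 66.528
Contribution 2: 0.28 * 81.0 = 22.68
RON_blend = 66.528 + 22.68 = 89.208

89.208


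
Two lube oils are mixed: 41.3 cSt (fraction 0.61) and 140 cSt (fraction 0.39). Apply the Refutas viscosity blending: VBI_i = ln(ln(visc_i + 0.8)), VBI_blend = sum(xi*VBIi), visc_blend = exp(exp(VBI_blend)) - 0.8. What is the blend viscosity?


Refutas method: VBN_i = 14.534*ln(ln(visc_i + 0.8)) + 10.975, blended linearly by mass fraction; since VBN is linear in VBI_i = ln(ln(visc_i + 0.8)) and the fractions sum to 1, blend VBI directly: visc = exp(exp(VBI_blend)) - 0.8
VBI_1 = ln(ln(41.3 + 0.8)) = 1.3191
VBI_2 = ln(ln(140 + 0.8)) = 1.59885
VBI_blend = 0.61 * 1.3191 + 0.39 * 1.59885 = 1.4282
visc_blend = exp(exp(1.4282)) - 0.8 = 63.99

63.99 cSt


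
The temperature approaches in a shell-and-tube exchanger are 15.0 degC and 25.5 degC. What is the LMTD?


LMTD = (dT1 - dT2) / ln(dT1/dT2)
= (15.0 - 25.5) / ln(15.0 / 25.5) = -10.5 / -0.530628 = 19.79

19.79 degC


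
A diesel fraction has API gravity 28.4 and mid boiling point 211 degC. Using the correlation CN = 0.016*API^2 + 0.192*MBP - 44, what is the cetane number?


CN = 0.016 * 28.4^2 + 0.192 * 211 - 44
CN = 12.90496 + 40.512 - 44 = 9.41696

9.41696


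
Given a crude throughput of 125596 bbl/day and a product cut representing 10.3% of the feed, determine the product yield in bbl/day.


Crude throughput = 125596 bbl/day
Fraction yield = 10.3%
yield = throughput * fraction / 100
yield = 125596 * 10.3 / 100 = 12936.388

12936.388 bbl/day


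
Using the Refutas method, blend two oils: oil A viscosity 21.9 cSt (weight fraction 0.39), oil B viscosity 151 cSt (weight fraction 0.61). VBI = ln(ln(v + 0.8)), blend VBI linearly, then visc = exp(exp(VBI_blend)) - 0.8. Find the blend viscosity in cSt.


Refutas method: VBN_i = 14.534*ln(ln(visc_i + 0.8)) + 10.975, blended linearly by mass fraction; since VBN is linear in VBI_i = ln(ln(visc_i + 0.8)) and the fractions sum to 1, blend VBI directly: visc = exp(exp(VBI_blend)) - 0.8
VBI_1 = ln(ln(21.9 + 0.8)) = 1.13859
VBI_2 = ln(ln(151 + 0.8)) = 1.61394
VBI_blend = 0.39 * 1.13859 + 0.61 * 1.61394 = 1.42855
visc_blend = exp(exp(1.42855)) - 0.8 = 64.09

64.09 cSt


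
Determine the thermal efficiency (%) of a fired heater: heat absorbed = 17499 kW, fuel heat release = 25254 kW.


Furnace efficiency = Q_absorbed / Q_fuel * 100
= 17499 / 25254 * 100 = 69.29

69.29 %


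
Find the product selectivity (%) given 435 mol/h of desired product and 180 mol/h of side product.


Selectivity = desired / (desired + undesired) * 100
Total products = 435 + 180 = 615 mol/h
S = 435 / 615 * 100
= 0.7073 * 100
= 70.73 %

70.73 %


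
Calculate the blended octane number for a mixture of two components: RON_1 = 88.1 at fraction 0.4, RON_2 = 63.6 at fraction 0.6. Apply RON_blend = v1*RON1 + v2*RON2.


Linear blending: RON_blend = sum(vi * RONi)
Contribution 1: 0.4 * 88.1 = 35.24
Contribution 2: 0.6 * 63.6 = 38.16
RON_blend = 35.24 + 38.16 = 73.4

73.4


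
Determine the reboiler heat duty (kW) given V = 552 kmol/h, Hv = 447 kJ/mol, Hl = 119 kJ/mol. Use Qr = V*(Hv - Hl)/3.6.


Qr = 552 * (447 - 119) / 3.6 = 552 * 328 / 3.6 = 50290

50290 kW


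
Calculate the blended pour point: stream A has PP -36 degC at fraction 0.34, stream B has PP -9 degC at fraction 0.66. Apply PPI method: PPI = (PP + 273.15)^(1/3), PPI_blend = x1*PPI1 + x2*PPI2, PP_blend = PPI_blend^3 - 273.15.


PPI_1 = (-36 + 273.15)^(1/3) = 6.189768
PPI_2 = (-9 + 273.15)^(1/3) = 6.416283
PPI_blend = 0.34 * 6.189768 + 0.66 * 6.416283 = 6.339268
PP_blend = 6.339268^3 - 273.15 = 254.7518 - 273.15 = -18.4

-18.4 degC


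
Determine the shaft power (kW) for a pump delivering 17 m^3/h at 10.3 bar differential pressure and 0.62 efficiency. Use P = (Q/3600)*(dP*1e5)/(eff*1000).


Q = 17 / 3600 = 0.00472222 m^3/s
P = 0.00472222 * (10.3 * 1e5) / 0.62 / 1000 = 7.845

7.845 kW


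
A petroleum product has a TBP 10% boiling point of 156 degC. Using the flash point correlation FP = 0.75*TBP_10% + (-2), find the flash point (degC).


FP = 0.75 * 156 + (-2) = 115

115 degC


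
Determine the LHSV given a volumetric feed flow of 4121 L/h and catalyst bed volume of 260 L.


LHSV = volumetric feed rate / catalyst volume
= 4121 L/h / 260 L
= 15.85 h^-1

15.85 h^-1


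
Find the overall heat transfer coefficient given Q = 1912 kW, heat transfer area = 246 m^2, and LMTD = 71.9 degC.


From Q = U*A*LMTD, U = Q / (A * LMTD)
U = 1912 / (246 * 71.9) = 1912 / 17687.4 = 0.1081

0.1081 kW/(m^2*K)


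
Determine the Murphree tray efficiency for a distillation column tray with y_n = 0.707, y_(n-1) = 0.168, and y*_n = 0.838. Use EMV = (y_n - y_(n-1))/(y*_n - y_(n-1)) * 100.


Murphree vapor efficiency: EMV = (y_n - y_(n-1)) / (y*_n - y_(n-1)) * 100
EMV = (0.707 - 0.168) / (0.838 - 0.168) * 100 = 0.539 / 0.67 * 100 = 80.45

80.45 %


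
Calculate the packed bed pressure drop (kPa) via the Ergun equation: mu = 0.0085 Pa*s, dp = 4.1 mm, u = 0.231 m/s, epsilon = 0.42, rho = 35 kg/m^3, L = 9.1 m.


dp = 4.1 mm = 0.0041 m
Viscous term = 150*0.0085*0.231*(1-0.42)^2 / (0.0041^2*0.42^3) = 79554.1
Inertial term = 1.75*35*0.231^2*(1-0.42) / (0.0041*0.42^3) = 6240.6
dP/L = 79554.1 + 6240.6 = 85794.7 Pa/m
dP = 85794.7 * 9.1 / 1000 = 780.7 kPa

780.7 kPa


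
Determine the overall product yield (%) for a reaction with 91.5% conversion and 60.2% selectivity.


Overall yield = conversion (%) * selectivity (%) / 100
Conversion = 91.5%, Selectivity = 60.2%
Y = 91.5 * 60.2 / 100
= 55.083 %

55.083 %


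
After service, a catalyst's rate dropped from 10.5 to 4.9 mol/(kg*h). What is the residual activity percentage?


Activity (%) = (rate_used / rate_fresh) * 100
rate_used = 4.9, rate_fresh = 10.5
= (4.9 / 10.5) * 100
= 0.4667 * 100 = 46.67

46.67 %


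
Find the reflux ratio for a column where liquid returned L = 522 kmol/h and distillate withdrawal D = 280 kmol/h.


Reflux ratio definition: R = L / D (liquid returned / distillate withdrawn)
L = 522 kmol/h, D = 280 kmol/h
R = 522 / 280 = 1.864

1.864


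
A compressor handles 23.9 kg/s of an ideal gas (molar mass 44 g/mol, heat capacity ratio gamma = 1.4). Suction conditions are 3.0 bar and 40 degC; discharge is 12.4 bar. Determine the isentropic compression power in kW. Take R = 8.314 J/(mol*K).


Isentropic work: W = m*(gamma/(gamma-1))*(R*T1/MW)*((P2/P1)^((gamma-1)/gamma) - 1)
T1 = 40 + 273.15 = 313.15 K
Pressure ratio = 12.4 / 3.0 = 4.13333
Exponent = (1.4 - 1)/1.4 = 0.285714
(P2/P1)^exp - 1 = 4.13333^0.285714 - 1 = 0.49998
W = 23.9 * 1.4 / 0.4 * 8.314 * 313.15 / 44 * 0.49998 = 2475

2475 kW


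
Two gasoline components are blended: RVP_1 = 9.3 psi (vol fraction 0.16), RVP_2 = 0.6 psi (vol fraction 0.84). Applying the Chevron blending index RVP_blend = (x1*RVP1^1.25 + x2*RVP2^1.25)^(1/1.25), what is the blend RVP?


Chevron index: RVP_blend = (sum xi*RVPi^1.25)^(1/1.25)
RVP^1.25 terms: 0.16 * 9.3^1.25 + 0.84 * 0.6^1.25 = 3.04208
RVP_blend = 3.04208^(1/1.25) = 2.435

2.435 psi


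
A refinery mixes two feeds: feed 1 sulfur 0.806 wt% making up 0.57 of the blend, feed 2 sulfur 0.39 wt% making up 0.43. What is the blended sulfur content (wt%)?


Linear sulfur blending: S_blend = x1*S1 + x2*S2
Contribution 1: 0.57 * 0.806 = 0.45942 wt%
Contribution 2: 0.43 * 0.39 = 0.1677 wt%
S_blend = 0.45942 + 0.1677 = 0.62712

0.62712 wt%


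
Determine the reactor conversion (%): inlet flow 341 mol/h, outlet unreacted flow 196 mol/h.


X = (F_in - F_out) / F_in * 100
Moles reacted = 341 - 196 = 145
X = 145 / 341 * 100
= 0.4252 * 100
= 42.52 %

42.52 %


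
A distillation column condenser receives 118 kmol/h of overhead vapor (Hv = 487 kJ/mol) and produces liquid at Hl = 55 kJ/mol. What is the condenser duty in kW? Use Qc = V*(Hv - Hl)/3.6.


Qc = 118 * (487 - 55) / 3.6 = 118 * 432 / 3.6 = 14160

14160 kW


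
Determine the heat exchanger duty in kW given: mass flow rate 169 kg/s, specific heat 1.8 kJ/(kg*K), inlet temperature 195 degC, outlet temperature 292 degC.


Q = m_dot * cp * delta_T
delta_T = 292 - 195 = 97 K
Q = 169 * 1.8 * 97
= 304.2 * 97
= 29507.4 kW

29507.4 kW


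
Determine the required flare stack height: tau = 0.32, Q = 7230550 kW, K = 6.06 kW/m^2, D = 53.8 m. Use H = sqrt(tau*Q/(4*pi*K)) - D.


tau*Q/(4*pi*K) = 0.32 * 7230550 / (4 * pi * 6.06) = 30383.6
sqrt(30383.6) = 174.309
H = 174.309 - 53.8 = 120.5

120.5 m


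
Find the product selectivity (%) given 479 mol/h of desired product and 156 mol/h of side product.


Selectivity = desired / (desired + undesired) * 100
Total products = 479 + 156 = 635 mol/h
S = 479 / 635 * 100
= 0.7543 * 100
= 75.43 %

75.43 %


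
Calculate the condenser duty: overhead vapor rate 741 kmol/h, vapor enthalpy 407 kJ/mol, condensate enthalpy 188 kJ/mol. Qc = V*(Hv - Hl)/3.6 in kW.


Qc = 741 * (407 - 188) / 3.6 = 741 * 219 / 3.6 = 45080

45080 kW


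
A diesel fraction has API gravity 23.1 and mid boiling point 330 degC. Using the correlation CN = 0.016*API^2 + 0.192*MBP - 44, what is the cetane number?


CN = 0.016 * 23.1^2 + 0.192 * 330 - 44
CN = 8.53776 + 63.36 - 44 = 27.89776

27.89776


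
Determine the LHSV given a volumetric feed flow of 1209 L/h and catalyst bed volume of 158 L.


LHSV = volumetric feed rate / catalyst volume
= 1209 L/h / 158 L
= 7.652 h^-1

7.652 h^-1


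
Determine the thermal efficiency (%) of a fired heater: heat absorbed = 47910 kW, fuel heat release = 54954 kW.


Furnace efficiency = Q_absorbed / Q_fuel * 100
= 47910 / 54954 * 100 = 87.18

87.18 %


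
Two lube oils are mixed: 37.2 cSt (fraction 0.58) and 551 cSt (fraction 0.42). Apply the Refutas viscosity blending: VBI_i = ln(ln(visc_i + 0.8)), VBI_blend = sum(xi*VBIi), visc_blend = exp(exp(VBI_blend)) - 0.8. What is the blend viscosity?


Refutas method: VBN_i = 14.534*ln(ln(visc_i + 0.8)) + 10.975, blended linearly by mass fraction; since VBN is linear in VBI_i = ln(ln(visc_i + 0.8)) and the fractions sum to 1, blend VBI directly: visc = exp(exp(VBI_blend)) - 0.8
VBI_1 = ln(ln(37.2 + 0.8)) = 1.29132
VBI_2 = ln(ln(551 + 0.8)) = 1.84264
VBI_blend = 0.58 * 1.29132 + 0.42 * 1.84264 = 1.52287
visc_blend = exp(exp(1.52287)) - 0.8 = 97.24

97.24 cSt


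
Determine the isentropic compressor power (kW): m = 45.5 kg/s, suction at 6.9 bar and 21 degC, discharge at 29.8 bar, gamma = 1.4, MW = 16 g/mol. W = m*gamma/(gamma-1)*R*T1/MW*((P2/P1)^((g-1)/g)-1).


Isentropic work: W = m*(gamma/(gamma-1))*(R*T1/MW)*((P2/P1)^((gamma-1)/gamma) - 1)
T1 = 21 + 273.15 = 294.15 K
Pressure ratio = 29.8 / 6.9 = 4.31884
Exponent = (1.4 - 1)/1.4 = 0.285714
(P2/P1)^exp - 1 = 4.31884^0.285714 - 1 = 0.518914
W = 45.5 * 1.4 / 0.4 * 8.314 * 294.15 / 16 * 0.518914 = 12630

12630 kW


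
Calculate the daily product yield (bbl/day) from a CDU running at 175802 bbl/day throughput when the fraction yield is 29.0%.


Crude throughput = 175802 bbl/day
Fraction yield = 29.0%
yield = throughput * fraction / 100
yield = 175802 * 29.0 / 100 = 50982.58

50982.58 bbl/day


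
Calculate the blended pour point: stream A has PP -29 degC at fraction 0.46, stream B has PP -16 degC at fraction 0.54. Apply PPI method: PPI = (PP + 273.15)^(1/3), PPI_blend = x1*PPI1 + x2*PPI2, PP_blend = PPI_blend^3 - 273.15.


PPI_1 = (-29 + 273.15)^(1/3) = 6.25008
PPI_2 = (-16 + 273.15)^(1/3) = 6.359098
PPI_blend = 0.46 * 6.25008 + 0.54 * 6.359098 = 6.30895
PP_blend = 6.30895^3 - 273.15 = 251.1142 - 273.15 = -22.04

-22.04 degC


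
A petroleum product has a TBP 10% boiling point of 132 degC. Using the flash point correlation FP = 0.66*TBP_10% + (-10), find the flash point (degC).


FP = 0.66 * 132 + (-10) = 77.12

77.12 degC


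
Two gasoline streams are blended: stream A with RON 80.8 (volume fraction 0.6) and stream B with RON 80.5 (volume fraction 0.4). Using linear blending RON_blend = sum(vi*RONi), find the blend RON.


Linear blending: RON_blend = sum(vi * RONi)
Contribution 1: 0.6 * 80.8 = 48.48
Contribution 2: 0.4 * 80.5 = 32.2
RON_blend = 48.48 + 32.2 = 80.68

80.68


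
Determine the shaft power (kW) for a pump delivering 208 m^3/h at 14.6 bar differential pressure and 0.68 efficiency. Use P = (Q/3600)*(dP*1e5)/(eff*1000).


Q = 208 / 3600 = 0.0577778 m^3/s
P = 0.0577778 * (14.6 * 1e5) / 0.68 / 1000 = 124.1

124.1 kW


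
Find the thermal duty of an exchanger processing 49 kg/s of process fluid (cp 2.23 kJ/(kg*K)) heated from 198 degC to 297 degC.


Q = m_dot * cp * delta_T
delta_T = 297 - 198 = 99 K
Q = 49 * 2.23 * 99
= 109.27 * 99
= 10817.73 kW

10817.73 kW


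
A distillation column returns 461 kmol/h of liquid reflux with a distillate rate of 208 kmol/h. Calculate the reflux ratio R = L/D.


Reflux ratio definition: R = L / D (liquid returned / distillate withdrawn)
L = 461 kmol/h, D = 208 kmol/h
R = 461 / 208 = 2.216

2.216


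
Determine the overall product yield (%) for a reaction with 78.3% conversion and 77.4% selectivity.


Overall yield = conversion (%) * selectivity (%) / 100
Conversion = 78.3%, Selectivity = 77.4%
Y = 78.3 * 77.4 / 100
= 60.6042 %

60.6042 %


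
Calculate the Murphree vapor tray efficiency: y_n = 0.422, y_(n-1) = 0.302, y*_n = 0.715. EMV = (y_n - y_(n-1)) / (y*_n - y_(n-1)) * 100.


Murphree vapor efficiency: EMV = (y_n - y_(n-1)) / (y*_n - y_(n-1)) * 100
EMV = (0.422 - 0.302) / (0.715 - 0.302) * 100 = 0.12 / 0.413 * 100 = 29.06

29.06 %


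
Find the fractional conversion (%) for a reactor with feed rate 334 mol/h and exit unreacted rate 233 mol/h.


X = (F_in - F_out) / F_in * 100
Moles reacted = 334 - 233 = 101
X = 101 / 334 * 100
= 0.3024 * 100
= 30.24 %

30.24 %


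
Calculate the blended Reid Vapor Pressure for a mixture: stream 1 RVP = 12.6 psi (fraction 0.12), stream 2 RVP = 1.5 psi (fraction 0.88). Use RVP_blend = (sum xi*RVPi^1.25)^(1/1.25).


Chevron index: RVP_blend = (sum xi*RVPi^1.25)^(1/1.25)
RVP^1.25 terms: 0.12 * 12.6^1.25 + 0.88 * 1.5^1.25 = 4.30951
RVP_blend = 4.30951^(1/1.25) = 3.218

3.218 psi


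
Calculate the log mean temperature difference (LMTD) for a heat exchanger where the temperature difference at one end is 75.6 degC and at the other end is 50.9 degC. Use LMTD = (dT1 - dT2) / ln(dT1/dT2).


LMTD = (dT1 - dT2) / ln(dT1/dT2)
= (75.6 - 50.9) / ln(75.6 / 50.9) = 24.7 / 0.395593 = 62.44

62.44 degC


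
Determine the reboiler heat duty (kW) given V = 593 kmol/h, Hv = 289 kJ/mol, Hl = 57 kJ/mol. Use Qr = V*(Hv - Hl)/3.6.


Qr = 593 * (289 - 57) / 3.6 = 593 * 232 / 3.6 = 38220

38220 kW


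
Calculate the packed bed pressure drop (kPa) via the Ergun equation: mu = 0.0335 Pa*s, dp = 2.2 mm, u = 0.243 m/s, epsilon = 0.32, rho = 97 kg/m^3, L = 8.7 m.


dp = 2.2 mm = 0.0022 m
Viscous term = 150*0.0335*0.243*(1-0.32)^2 / (0.0022^2*0.32^3) = 3560120
Inertial term = 1.75*97*0.243^2*(1-0.32) / (0.0022*0.32^3) = 94549.4
dP/L = 3560120 + 94549.4 = 3654670 Pa/m
dP = 3654670 * 8.7 / 1000 = 31800 kPa

31800 kPa


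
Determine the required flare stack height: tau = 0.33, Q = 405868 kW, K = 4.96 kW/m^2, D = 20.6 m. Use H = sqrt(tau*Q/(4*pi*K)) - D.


tau*Q/(4*pi*K) = 0.33 * 405868 / (4 * pi * 4.96) = 2148.86
sqrt(2148.86) = 46.3558
H = 46.3558 - 20.6 = 25.76

25.76 m


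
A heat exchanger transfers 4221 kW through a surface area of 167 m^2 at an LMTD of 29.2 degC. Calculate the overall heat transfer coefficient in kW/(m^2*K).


From Q = U*A*LMTD, U = Q / (A * LMTD)
U = 4221 / (167 * 29.2) = 4221 / 4876.4 = 0.8656

0.8656 kW/(m^2*K)


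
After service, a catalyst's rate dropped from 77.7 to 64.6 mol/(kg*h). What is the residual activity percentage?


Activity (%) = (rate_used / rate_fresh) * 100
rate_used = 64.6, rate_fresh = 77.7
= (64.6 / 77.7) * 100
= 0.8314 * 100 = 83.14

83.14 %


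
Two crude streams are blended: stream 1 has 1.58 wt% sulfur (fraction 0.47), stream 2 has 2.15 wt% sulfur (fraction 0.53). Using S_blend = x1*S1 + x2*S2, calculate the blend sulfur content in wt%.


Linear sulfur blending: S_blend = x1*S1 + x2*S2
Contribution 1: 0.47 * 1.58 = 0.7426 wt%
Contribution 2: 0.53 * 2.15 = 1.1395 wt%
S_blend = 0.7426 + 1.1395 = 1.8821

1.8821 wt%


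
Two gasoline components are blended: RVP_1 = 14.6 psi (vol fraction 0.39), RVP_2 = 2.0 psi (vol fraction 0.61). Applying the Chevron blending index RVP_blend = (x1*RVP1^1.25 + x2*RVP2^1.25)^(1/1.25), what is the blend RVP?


Chevron index: RVP_blend = (sum xi*RVPi^1.25)^(1/1.25)
RVP^1.25 terms: 0.39 * 14.6^1.25 + 0.61 * 2.0^1.25 = 12.5811
RVP_blend = 12.5811^(1/1.25) = 7.582

7.582 psi


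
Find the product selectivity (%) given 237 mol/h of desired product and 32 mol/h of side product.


Selectivity = desired / (desired + undesired) * 100
Total products = 237 + 32 = 269 mol/h
S = 237 / 269 * 100
= 0.8810 * 100
= 88.10 %

88.10 %


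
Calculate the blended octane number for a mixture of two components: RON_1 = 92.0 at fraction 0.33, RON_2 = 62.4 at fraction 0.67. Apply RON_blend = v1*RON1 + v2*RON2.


Linear blending: RON_blend = sum(vi * RONi)
Contribution 1: 0.33 * 92.0 = 30.36
Contribution 2: 0.67 * 62.4 = 41.808
RON_blend = 30.36 + 41.808 = 72.168

72.168


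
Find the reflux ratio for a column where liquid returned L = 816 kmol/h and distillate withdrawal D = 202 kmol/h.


Reflux ratio definition: R = L / D (liquid returned / distillate withdrawn)
L = 816 kmol/h, D = 202 kmol/h
R = 816 / 202 = 4.040

4.040


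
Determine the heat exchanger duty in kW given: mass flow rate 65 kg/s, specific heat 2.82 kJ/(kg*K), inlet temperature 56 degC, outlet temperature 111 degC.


Q = m_dot * cp * delta_T
delta_T = 111 - 56 = 55 K
Q = 65 * 2.82 * 55
= 183.3 * 55
= 10081.5 kW

10081.5 kW


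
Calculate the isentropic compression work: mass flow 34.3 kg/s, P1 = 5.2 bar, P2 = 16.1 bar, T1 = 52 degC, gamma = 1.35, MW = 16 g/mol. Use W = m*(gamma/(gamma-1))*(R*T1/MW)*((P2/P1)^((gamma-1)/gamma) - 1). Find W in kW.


Isentropic work: W = m*(gamma/(gamma-1))*(R*T1/MW)*((P2/P1)^((gamma-1)/gamma) - 1)
T1 = 52 + 273.15 = 325.15 K
Pressure ratio = 16.1 / 5.2 = 3.09615
Exponent = (1.35 - 1)/1.35 = 0.259259
(P2/P1)^exp - 1 = 3.09615^0.259259 - 1 = 0.340448
W = 34.3 * 1.35 / 0.35 * 8.314 * 325.15 / 16 * 0.340448 = 7610

7610 kW


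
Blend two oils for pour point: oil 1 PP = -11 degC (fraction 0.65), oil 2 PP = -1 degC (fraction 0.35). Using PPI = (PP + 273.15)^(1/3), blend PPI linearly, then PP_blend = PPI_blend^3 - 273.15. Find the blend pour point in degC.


PPI_1 = (-11 + 273.15)^(1/3) = 6.400049
PPI_2 = (-1 + 273.15)^(1/3) = 6.480414
PPI_blend = 0.65 * 6.400049 + 0.35 * 6.480414 = 6.428177
PP_blend = 6.428177^3 - 273.15 = 265.6217 - 273.15 = -7.53

-7.53 degC


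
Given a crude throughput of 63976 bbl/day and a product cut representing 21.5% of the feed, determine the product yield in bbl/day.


Crude throughput = 63976 bbl/day
Fraction yield = 21.5%
yield = throughput * fraction / 100
yield = 63976 * 21.5 / 100 = 13754.84

13754.84 bbl/day


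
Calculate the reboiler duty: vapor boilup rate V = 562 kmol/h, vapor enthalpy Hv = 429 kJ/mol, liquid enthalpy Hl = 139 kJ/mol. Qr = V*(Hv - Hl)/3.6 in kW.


Qr = 562 * (429 - 139) / 3.6 = 562 * 290 / 3.6 = 45270

45270 kW


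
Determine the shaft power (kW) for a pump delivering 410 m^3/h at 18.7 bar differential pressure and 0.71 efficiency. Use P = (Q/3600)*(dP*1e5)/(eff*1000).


Q = 410 / 3600 = 0.113889 m^3/s
P = 0.113889 * (18.7 * 1e5) / 0.71 / 1000 = 300.0

300.0 kW


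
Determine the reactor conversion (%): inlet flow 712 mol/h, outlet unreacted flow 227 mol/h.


X = (F_in - F_out) / F_in * 100
Moles reacted = 712 - 227 = 485
X = 485 / 712 * 100
= 0.6812 * 100
= 68.12 %

68.12 %


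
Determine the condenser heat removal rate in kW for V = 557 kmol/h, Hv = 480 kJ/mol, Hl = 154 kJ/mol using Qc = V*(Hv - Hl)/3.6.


Qc = 557 * (480 - 154) / 3.6 = 557 * 326 / 3.6 = 50440

50440 kW


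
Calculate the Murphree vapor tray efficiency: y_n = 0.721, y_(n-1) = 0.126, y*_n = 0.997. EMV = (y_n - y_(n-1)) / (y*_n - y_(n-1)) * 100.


Murphree vapor efficiency: EMV = (y_n - y_(n-1)) / (y*_n - y_(n-1)) * 100
EMV = (0.721 - 0.126) / (0.997 - 0.126) * 100 = 0.595 / 0.871 * 100 = 68.31

68.31 %


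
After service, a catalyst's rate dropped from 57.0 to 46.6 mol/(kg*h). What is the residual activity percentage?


Activity (%) = (rate_used / rate_fresh) * 100
rate_used = 46.6, rate_fresh = 57.0
= (46.6 / 57.0) * 100
= 0.8175 * 100 = 81.75

81.75 %


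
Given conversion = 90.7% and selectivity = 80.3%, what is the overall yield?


Overall yield = conversion (%) * selectivity (%) / 100
Conversion = 90.7%, Selectivity = 80.3%
Y = 90.7 * 80.3 / 100
= 72.8321 %

72.8321 %


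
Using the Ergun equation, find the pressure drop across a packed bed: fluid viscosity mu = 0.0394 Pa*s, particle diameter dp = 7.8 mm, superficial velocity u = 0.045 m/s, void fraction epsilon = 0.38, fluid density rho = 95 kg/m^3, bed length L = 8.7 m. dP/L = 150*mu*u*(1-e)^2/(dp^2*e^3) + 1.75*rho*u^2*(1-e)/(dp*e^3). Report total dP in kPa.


dp = 7.8 mm = 0.0078 m
Viscous term = 150*0.0394*0.045*(1-0.38)^2 / (0.0078^2*0.38^3) = 30622.7
Inertial term = 1.75*95*0.045^2*(1-0.38) / (0.0078*0.38^3) = 487.678
dP/L = 30622.7 + 487.678 = 31110.4 Pa/m
dP = 31110.4 * 8.7 / 1000 = 270.7 kPa

270.7 kPa


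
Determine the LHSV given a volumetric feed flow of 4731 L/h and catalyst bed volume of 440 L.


LHSV = volumetric feed rate / catalyst volume
= 4731 L/h / 440 L
= 10.75 h^-1

10.75 h^-1


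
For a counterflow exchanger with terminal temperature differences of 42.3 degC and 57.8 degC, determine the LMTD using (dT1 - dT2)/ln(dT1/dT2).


LMTD = (dT1 - dT2) / ln(dT1/dT2)
= (42.3 - 57.8) / ln(42.3 / 57.8) = -15.5 / -0.312202 = 49.65

49.65 degC


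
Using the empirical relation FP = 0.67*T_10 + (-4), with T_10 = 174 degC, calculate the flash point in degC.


FP = 0.67 * 174 + (-4) = 112.58

112.58 degC


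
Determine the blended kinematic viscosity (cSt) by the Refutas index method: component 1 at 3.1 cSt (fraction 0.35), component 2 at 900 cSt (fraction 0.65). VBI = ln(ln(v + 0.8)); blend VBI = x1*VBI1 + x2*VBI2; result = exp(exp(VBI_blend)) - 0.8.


Refutas method: VBN_i = 14.534*ln(ln(visc_i + 0.8)) + 10.975, blended linearly by mass fraction; since VBN is linear in VBI_i = ln(ln(visc_i + 0.8)) and the fractions sum to 1, blend VBI directly: visc = exp(exp(VBI_blend)) - 0.8
VBI_1 = ln(ln(3.1 + 0.8)) = 0.308202
VBI_2 = ln(ln(900 + 0.8)) = 1.91741
VBI_blend = 0.35 * 0.308202 + 0.65 * 1.91741 = 1.35419
visc_blend = exp(exp(1.35419)) - 0.8 = 47.32

47.32 cSt


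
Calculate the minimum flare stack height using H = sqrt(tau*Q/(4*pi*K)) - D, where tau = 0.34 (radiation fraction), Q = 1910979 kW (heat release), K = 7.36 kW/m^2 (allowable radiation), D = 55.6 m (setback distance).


tau*Q/(4*pi*K) = 0.34 * 1910979 / (4 * pi * 7.36) = 7025.01
sqrt(7025.01) = 83.8153
H = 83.8153 - 55.6 = 28.22

28.22 m


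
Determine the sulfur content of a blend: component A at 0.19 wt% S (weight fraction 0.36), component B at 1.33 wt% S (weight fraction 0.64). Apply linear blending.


Linear sulfur blending: S_blend = x1*S1 + x2*S2
Contribution 1: 0.36 * 0.19 = 0.0684 wt%
Contribution 2: 0.64 * 1.33 = 0.8512 wt%
S_blend = 0.0684 + 0.8512 = 0.9196

0.9196 wt%


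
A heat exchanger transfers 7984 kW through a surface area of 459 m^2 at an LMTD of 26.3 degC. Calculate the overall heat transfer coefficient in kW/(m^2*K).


From Q = U*A*LMTD, U = Q / (A * LMTD)
U = 7984 / (459 * 26.3) = 7984 / 12071.7 = 0.6614

0.6614 kW/(m^2*K)


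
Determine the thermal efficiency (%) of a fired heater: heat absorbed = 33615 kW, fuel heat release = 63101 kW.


Furnace efficiency = Q_absorbed / Q_fuel * 100
= 33615 / 63101 * 100 = 53.27

53.27 %


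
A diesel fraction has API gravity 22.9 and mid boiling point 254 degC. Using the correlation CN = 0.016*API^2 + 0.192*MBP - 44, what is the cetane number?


CN = 0.016 * 22.9^2 + 0.192 * 254 - 44
CN = 8.39056 + 48.768 - 44 = 13.15856

13.15856


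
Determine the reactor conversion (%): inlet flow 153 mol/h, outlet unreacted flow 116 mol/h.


X = (F_in - F_out) / F_in * 100
Moles reacted = 153 - 116 = 37
X = 37 / 153 * 100
= 0.2418 * 100
= 24.18 %

24.18 %


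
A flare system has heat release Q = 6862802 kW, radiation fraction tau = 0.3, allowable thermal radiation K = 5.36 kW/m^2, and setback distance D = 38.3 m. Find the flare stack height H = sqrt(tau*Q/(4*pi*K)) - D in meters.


tau*Q/(4*pi*K) = 0.3 * 6862802 / (4 * pi * 5.36) = 30566.7
sqrt(30566.7) = 174.833
H = 174.833 - 38.3 = 136.5

136.5 m


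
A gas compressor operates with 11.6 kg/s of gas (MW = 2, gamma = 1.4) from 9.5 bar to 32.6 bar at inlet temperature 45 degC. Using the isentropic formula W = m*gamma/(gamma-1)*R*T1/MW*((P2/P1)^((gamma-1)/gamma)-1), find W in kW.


Isentropic work: W = m*(gamma/(gamma-1))*(R*T1/MW)*((P2/P1)^((gamma-1)/gamma) - 1)
T1 = 45 + 273.15 = 318.15 K
Pressure ratio = 32.6 / 9.5 = 3.43158
Exponent = (1.4 - 1)/1.4 = 0.285714
(P2/P1)^exp - 1 = 3.43158^0.285714 - 1 = 0.422323
W = 11.6 * 1.4 / 0.4 * 8.314 * 318.15 / 2 * 0.422323 = 22680

22680 kW


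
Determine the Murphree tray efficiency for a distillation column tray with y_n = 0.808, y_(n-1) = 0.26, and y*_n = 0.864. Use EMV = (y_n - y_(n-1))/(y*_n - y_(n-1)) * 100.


Murphree vapor efficiency: EMV = (y_n - y_(n-1)) / (y*_n - y_(n-1)) * 100
EMV = (0.808 - 0.26) / (0.864 - 0.26) * 100 = 0.548 / 0.604 * 100 = 90.73

90.73 %


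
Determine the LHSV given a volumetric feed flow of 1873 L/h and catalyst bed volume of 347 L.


LHSV = volumetric feed rate / catalyst volume
= 1873 L/h / 347 L
= 5.398 h^-1

5.398 h^-1


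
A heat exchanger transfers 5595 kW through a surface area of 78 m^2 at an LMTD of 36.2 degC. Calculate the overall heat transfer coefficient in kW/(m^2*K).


From Q = U*A*LMTD, U = Q / (A * LMTD)
U = 5595 / (78 * 36.2) = 5595 / 2823.6 = 1.982

1.982 kW/(m^2*K)


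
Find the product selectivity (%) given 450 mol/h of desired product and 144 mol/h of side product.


Selectivity = desired / (desired + undesired) * 100
Total products = 450 + 144 = 594 mol/h
S = 450 / 594 * 100
= 0.7576 * 100
= 75.76 %

75.76 %
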